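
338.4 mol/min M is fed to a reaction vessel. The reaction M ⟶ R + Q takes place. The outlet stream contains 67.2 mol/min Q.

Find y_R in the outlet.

0.166

For Q: n = n₀ + 1ξ → 67.2 = 0 + 1ξ, giving ξ = 67.2 mol/min.
Outlet amounts (n = n₀ + ν ξ):
  M: 338.4 − 1(67.2) = 271.2
  R: 0 + 1(67.2) = 67.2
  Q: 0 + 1(67.2) = 67.2
Total out = 405.6 mol/min; y_R = 67.2 / 405.6 = 0.1657.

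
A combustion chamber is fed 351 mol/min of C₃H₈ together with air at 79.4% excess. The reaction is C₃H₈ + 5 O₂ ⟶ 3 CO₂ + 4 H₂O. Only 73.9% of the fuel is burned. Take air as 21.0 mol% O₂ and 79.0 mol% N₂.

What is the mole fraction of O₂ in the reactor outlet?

Stoichiometric O₂ = 5 × 351 = 1755 mol/min; O₂ fed = 1755 × 1.794 = 3148 mol/min.
N₂ fed = 3148 × 79/21 = 11840 mol/min.
Fuel reacted = 0.739 × 351 → ξ = 259.4 mol/min.
Outlet (n = n₀ + ν ξ):
  C₃H₈: 351 − 1(259.4) = 91.61
  O₂: 3148 − 5(259.4) = 1852
  N₂: 11840 (inert)
  CO₂: 0 + 3(259.4) = 778.2
  H₂O: 0 + 4(259.4) = 1038
Total out = 15600 mol/min; y_O₂ = 1852 / 15600 = 0.1187.

0.119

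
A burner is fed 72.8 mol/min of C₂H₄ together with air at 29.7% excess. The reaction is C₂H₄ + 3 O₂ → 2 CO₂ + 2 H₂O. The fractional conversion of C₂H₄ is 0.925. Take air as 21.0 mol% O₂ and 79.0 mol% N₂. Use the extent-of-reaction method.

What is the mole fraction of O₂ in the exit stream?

0.0571

Stoichiometric O₂ = 3 × 72.8 = 218.4 mol/min; O₂ fed = 218.4 × 1.297 = 283.3 mol/min.
N₂ fed = 283.3 × 79/21 = 1066 mol/min.
Fuel reacted = 0.925 × 72.8 → ξ = 67.34 mol/min.
Outlet (n = n₀ + ν ξ):
  C₂H₄: 72.8 − 1(67.34) = 5.46
  O₂: 283.3 − 3(67.34) = 81.24
  N₂: 1066 (inert)
  CO₂: 0 + 2(67.34) = 134.7
  H₂O: 0 + 2(67.34) = 134.7
Total out = 1422 mol/min; y_O₂ = 81.24 / 1422 = 0.05715.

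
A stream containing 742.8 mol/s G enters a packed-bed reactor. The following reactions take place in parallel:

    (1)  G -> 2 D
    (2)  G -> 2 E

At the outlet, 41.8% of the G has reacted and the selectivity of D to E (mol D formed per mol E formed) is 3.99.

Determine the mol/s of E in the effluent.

Conversion of G: G consumed = 0.418 × 742.8 = 310.5 mol/s = 1ξ₁ + 1ξ₂.
Selectivity: 2ξ₁ / (2ξ₂) = 3.99 → ξ₁ = 3.99 ξ₂.
Substitute: (1·3.99 + 1) ξ₂ = 310.5 → ξ₂ = 62.22 mol/s, ξ₁ = 248.3 mol/s.
Outlet amounts (n = n₀ + Σ ν·ξ):
  G: 742.8 − 1(248.3) − 1(62.22) = 432.3
  D: 0 + 2(248.3) = 496.5
  E: 0 + 2(62.22) = 124.4

124 mol/s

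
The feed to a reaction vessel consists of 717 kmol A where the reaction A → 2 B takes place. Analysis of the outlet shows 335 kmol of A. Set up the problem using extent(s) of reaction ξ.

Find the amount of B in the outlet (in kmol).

For A: n = n₀ − 1ξ → 335 = 717 − 1ξ, giving ξ = 382 kmol.
Outlet amounts (n = n₀ + ν ξ):
  A: 717 − 1(382) = 335
  B: 0 + 2(382) = 764

764 kmol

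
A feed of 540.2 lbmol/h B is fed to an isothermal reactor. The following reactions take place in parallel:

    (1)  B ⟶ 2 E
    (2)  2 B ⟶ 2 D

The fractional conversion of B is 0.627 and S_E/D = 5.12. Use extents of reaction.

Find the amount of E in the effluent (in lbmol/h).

487 lbmol/h

Conversion of B: B consumed = 0.627 × 540.2 = 338.7 lbmol/h = 1ξ₁ + 2ξ₂.
Selectivity: 2ξ₁ / (2ξ₂) = 5.12 → ξ₁ = 5.12 ξ₂.
Substitute: (1·5.12 + 2) ξ₂ = 338.7 → ξ₂ = 47.57 lbmol/h, ξ₁ = 243.6 lbmol/h.
Outlet amounts (n = n₀ + Σ ν·ξ):
  B: 540.2 − 1(243.6) − 2(47.57) = 201.5
  E: 0 + 2(243.6) = 487.1
  D: 0 + 2(47.57) = 95.14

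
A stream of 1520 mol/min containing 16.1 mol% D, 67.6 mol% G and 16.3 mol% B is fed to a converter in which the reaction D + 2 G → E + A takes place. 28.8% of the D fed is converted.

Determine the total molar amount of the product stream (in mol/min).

1450 mol/min

D reacted = 0.288 × 244.7 = 70.48 mol/min; ν_D = −1, so ξ = 70.48/1 = 70.48 mol/min.
Outlet amounts (n = n₀ + ν ξ):
  D: 244.7 − 1(70.48) = 174.2
  G: 1028 − 2(70.48) = 886.6
  E: 0 + 1(70.48) = 70.48
  A: 0 + 1(70.48) = 70.48
  B: 247.8 (inert)
Total out = 174.2 + 886.6 + 70.48 + 70.48 + 247.8 = 1450 mol/min.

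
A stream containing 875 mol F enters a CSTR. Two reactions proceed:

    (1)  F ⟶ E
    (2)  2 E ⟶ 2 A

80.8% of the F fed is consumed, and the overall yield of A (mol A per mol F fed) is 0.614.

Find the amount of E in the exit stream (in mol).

170 mol

Conversion of F: F consumed = 1ξ₁ = 0.808 × 875 → ξ₁ = 707 mol.
Yield of A: 2ξ₂ / 875 = 0.614 → ξ₂ = 268.6 mol.
Outlet amounts (n = n₀ + Σ ν·ξ):
  F: 875 − 1(707) = 168
  E: 0 + 1(707) − 2(268.6) = 169.8
  A: 0 + 2(268.6) = 537.2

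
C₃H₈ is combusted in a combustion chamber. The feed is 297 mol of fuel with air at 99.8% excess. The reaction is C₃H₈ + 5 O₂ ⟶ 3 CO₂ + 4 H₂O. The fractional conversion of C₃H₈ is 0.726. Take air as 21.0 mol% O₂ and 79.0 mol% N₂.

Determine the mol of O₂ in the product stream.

1890 mol

Stoichiometric O₂ = 5 × 297 = 1485 mol; O₂ fed = 1485 × 1.998 = 2967 mol.
N₂ fed = 2967 × 79/21 = 11160 mol.
Fuel reacted = 0.726 × 297 → ξ = 215.6 mol.
Outlet (n = n₀ + ν ξ):
  C₃H₈: 297 − 1(215.6) = 81.38
  O₂: 2967 − 5(215.6) = 1889
  N₂: 11160 (inert)
  CO₂: 0 + 3(215.6) = 646.9
  H₂O: 0 + 4(215.6) = 862.5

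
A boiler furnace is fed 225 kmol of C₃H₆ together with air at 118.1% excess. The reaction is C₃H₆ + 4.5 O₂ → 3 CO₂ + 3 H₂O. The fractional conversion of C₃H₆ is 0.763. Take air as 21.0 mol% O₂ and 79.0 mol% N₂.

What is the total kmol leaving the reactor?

10800 kmol

Stoichiometric O₂ = 4.5 × 225 = 1012 kmol; O₂ fed = 1012 × 2.181 = 2208 kmol.
N₂ fed = 2208 × 79/21 = 8307 kmol.
Fuel reacted = 0.763 × 225 → ξ = 171.7 kmol.
Outlet (n = n₀ + ν ξ):
  C₃H₆: 225 − 1(171.7) = 53.32
  O₂: 2208 − 4.5(171.7) = 1436
  N₂: 8307 (inert)
  CO₂: 0 + 3(171.7) = 515
  H₂O: 0 + 3(171.7) = 515
Total out = 53.32 + 1436 + 8307 + 515 + 515 = 10830 kmol.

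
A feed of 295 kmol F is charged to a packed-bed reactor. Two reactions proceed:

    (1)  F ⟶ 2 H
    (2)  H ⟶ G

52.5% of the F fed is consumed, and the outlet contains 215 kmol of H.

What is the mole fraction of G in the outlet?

Conversion of F: F consumed = 1ξ₁ = 0.525 × 295 → ξ₁ = 154.9 kmol.
H balance: n_H = 0 + 2ξ₁ − 1ξ₂ = 215 → ξ₂ = (2·154.9 − 215)/1 = 94.75 kmol.
Outlet amounts (n = n₀ + Σ ν·ξ):
  F: 295 − 1(154.9) = 140.1
  H: 0 + 2(154.9) − 1(94.75) = 215
  G: 0 + 1(94.75) = 94.75
Total out = 449.9 kmol; y_G = 94.75 / 449.9 = 0.2106.

0.211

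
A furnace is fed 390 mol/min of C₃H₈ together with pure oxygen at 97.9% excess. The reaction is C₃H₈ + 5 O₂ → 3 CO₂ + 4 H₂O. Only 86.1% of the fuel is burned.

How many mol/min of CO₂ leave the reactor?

Stoichiometric O₂ = 5 × 390 = 1950 mol/min; O₂ fed = 1950 × 1.979 = 3859 mol/min.
Fuel reacted = 0.861 × 390 → ξ = 335.8 mol/min.
Outlet (n = n₀ + ν ξ):
  C₃H₈: 390 − 1(335.8) = 54.21
  O₂: 3859 − 5(335.8) = 2180
  CO₂: 0 + 3(335.8) = 1007
  H₂O: 0 + 4(335.8) = 1343

1010 mol/min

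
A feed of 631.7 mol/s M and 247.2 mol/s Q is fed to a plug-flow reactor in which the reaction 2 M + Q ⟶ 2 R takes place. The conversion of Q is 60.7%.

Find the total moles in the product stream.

Q reacted = 0.607 × 247.2 = 150.1 mol/s; ν_Q = −1, so ξ = 150.1/1 = 150.1 mol/s.
Outlet amounts (n = n₀ + ν ξ):
  M: 631.7 − 2(150.1) = 331.6
  Q: 247.2 − 1(150.1) = 97.15
  R: 0 + 2(150.1) = 300.1
Total out = 331.6 + 97.15 + 300.1 = 728.8 mol/s.

729 mol/s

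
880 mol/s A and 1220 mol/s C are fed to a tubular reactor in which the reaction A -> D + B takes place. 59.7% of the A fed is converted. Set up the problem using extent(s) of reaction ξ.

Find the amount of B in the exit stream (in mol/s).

525 mol/s

A reacted = 0.597 × 880 = 525.4 mol/s; ν_A = −1, so ξ = 525.4/1 = 525.4 mol/s.
Outlet amounts (n = n₀ + ν ξ):
  A: 880 − 1(525.4) = 354.6
  D: 0 + 1(525.4) = 525.4
  B: 0 + 1(525.4) = 525.4
  C: 1220 (inert)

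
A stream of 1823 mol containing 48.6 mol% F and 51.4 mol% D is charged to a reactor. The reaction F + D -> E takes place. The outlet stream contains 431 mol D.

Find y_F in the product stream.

0.289

For D: n = n₀ − 1ξ → 431 = 937 − 1ξ, giving ξ = 506 mol.
Outlet amounts (n = n₀ + ν ξ):
  F: 886 − 1(506) = 380
  D: 937 − 1(506) = 431
  E: 0 + 1(506) = 506
Total out = 1317 mol; y_F = 380 / 1317 = 0.2885.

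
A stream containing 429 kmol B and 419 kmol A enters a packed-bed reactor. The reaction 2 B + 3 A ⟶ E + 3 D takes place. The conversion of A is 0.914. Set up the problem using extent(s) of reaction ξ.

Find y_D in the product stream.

0.532

A reacted = 0.914 × 419 = 383 kmol; ν_A = −3, so ξ = 383/3 = 127.7 kmol.
Outlet amounts (n = n₀ + ν ξ):
  B: 429 − 2(127.7) = 173.7
  A: 419 − 3(127.7) = 36.03
  E: 0 + 1(127.7) = 127.7
  D: 0 + 3(127.7) = 383
Total out = 720.3 kmol; y_D = 383 / 720.3 = 0.5316.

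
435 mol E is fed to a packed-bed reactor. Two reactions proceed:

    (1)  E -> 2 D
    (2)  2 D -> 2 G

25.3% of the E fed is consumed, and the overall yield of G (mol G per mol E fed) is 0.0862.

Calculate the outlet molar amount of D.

Conversion of E: E consumed = 1ξ₁ = 0.253 × 435 → ξ₁ = 110.1 mol.
Yield of G: 2ξ₂ / 435 = 0.0862 → ξ₂ = 18.75 mol.
Outlet amounts (n = n₀ + Σ ν·ξ):
  E: 435 − 1(110.1) = 324.9
  D: 0 + 2(110.1) − 2(18.75) = 182.6
  G: 0 + 2(18.75) = 37.5

183 mol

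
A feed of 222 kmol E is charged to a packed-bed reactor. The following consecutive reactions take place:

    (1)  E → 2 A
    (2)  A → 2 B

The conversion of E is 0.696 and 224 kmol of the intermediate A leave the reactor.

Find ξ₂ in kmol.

Conversion of E: E consumed = 1ξ₁ = 0.696 × 222 → ξ₁ = 154.5 kmol.
A balance: n_A = 0 + 2ξ₁ − 1ξ₂ = 224 → ξ₂ = (2·154.5 − 224)/1 = 85.02 kmol.
Outlet amounts (n = n₀ + Σ ν·ξ):
  E: 222 − 1(154.5) = 67.49
  A: 0 + 2(154.5) − 1(85.02) = 224
  B: 0 + 2(85.02) = 170

ξ₂ = 85 kmol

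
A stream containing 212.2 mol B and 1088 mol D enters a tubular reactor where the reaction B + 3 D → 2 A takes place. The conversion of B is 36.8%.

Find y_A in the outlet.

0.137

B reacted = 0.368 × 212.2 = 78.09 mol; ν_B = −1, so ξ = 78.09/1 = 78.09 mol.
Outlet amounts (n = n₀ + ν ξ):
  B: 212.2 − 1(78.09) = 134.1
  D: 1088 − 3(78.09) = 853.7
  A: 0 + 2(78.09) = 156.2
Total out = 1144 mol; y_A = 156.2 / 1144 = 0.1365.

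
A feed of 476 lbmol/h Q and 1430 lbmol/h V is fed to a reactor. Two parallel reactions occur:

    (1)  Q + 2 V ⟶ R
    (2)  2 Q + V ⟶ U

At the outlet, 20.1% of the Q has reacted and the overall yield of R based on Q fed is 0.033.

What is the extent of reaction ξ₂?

Yield of R: 1ξ₁ / 476 = 0.033 → ξ₁ = 15.71 lbmol/h.
Conversion of Q: 1ξ₁ + 2ξ₂ = 0.201 × 476 = 95.68 → ξ₂ = 39.98 lbmol/h.
Outlet amounts (n = n₀ + Σ ν·ξ):
  Q: 476 − 1(15.71) − 2(39.98) = 380.3
  V: 1430 − 2(15.71) − 1(39.98) = 1359
  R: 0 + 1(15.71) = 15.71
  U: 0 + 1(39.98) = 39.98

ξ₂ = 40 lbmol/h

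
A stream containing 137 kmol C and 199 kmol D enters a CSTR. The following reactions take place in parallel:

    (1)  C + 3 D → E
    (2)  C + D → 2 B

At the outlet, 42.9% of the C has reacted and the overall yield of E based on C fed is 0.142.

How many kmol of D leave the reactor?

101 kmol

Yield of E: 1ξ₁ / 137 = 0.142 → ξ₁ = 19.45 kmol.
Conversion of C: 1ξ₁ + 1ξ₂ = 0.429 × 137 = 58.77 → ξ₂ = 39.32 kmol.
Outlet amounts (n = n₀ + Σ ν·ξ):
  C: 137 − 1(19.45) − 1(39.32) = 78.23
  D: 199 − 3(19.45) − 1(39.32) = 101.3
  E: 0 + 1(19.45) = 19.45
  B: 0 + 2(39.32) = 78.64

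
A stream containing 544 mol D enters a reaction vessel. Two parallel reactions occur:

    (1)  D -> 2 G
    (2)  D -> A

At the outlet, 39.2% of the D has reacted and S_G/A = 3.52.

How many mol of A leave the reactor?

77.3 mol

Conversion of D: D consumed = 0.392 × 544 = 213.2 mol = 1ξ₁ + 1ξ₂.
Selectivity: 2ξ₁ / (1ξ₂) = 3.52 → ξ₁ = 1.76 ξ₂.
Substitute: (1·1.76 + 1) ξ₂ = 213.2 → ξ₂ = 77.26 mol, ξ₁ = 136 mol.
Outlet amounts (n = n₀ + Σ ν·ξ):
  D: 544 − 1(136) − 1(77.26) = 330.8
  G: 0 + 2(136) = 272
  A: 0 + 1(77.26) = 77.26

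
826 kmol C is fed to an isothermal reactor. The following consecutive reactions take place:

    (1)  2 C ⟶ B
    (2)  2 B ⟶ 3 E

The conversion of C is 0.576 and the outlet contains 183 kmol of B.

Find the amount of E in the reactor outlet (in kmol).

82.3 kmol

Conversion of C: C consumed = 2ξ₁ = 0.576 × 826 → ξ₁ = 237.9 kmol.
B balance: n_B = 0 + 1ξ₁ − 2ξ₂ = 183 → ξ₂ = (1·237.9 − 183)/2 = 27.44 kmol.
Outlet amounts (n = n₀ + Σ ν·ξ):
  C: 826 − 2(237.9) = 350.2
  B: 0 + 1(237.9) − 2(27.44) = 183
  E: 0 + 3(27.44) = 82.33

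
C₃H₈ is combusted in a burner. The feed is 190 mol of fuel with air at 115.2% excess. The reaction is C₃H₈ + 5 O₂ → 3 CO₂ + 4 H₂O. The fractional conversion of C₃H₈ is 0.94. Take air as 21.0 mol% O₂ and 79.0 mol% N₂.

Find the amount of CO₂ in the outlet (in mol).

536 mol

Stoichiometric O₂ = 5 × 190 = 950 mol; O₂ fed = 950 × 2.152 = 2044 mol.
N₂ fed = 2044 × 79/21 = 7691 mol.
Fuel reacted = 0.94 × 190 → ξ = 178.6 mol.
Outlet (n = n₀ + ν ξ):
  C₃H₈: 190 − 1(178.6) = 11.4
  O₂: 2044 − 5(178.6) = 1151
  N₂: 7691 (inert)
  CO₂: 0 + 3(178.6) = 535.8
  H₂O: 0 + 4(178.6) = 714.4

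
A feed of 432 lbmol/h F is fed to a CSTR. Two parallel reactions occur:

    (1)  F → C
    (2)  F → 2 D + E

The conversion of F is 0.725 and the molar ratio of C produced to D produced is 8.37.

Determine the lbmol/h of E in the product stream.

17.7 lbmol/h

Conversion of F: F consumed = 0.725 × 432 = 313.2 lbmol/h = 1ξ₁ + 1ξ₂.
Selectivity: 1ξ₁ / (2ξ₂) = 8.37 → ξ₁ = 16.74 ξ₂.
Substitute: (1·16.74 + 1) ξ₂ = 313.2 → ξ₂ = 17.66 lbmol/h, ξ₁ = 295.5 lbmol/h.
Outlet amounts (n = n₀ + Σ ν·ξ):
  F: 432 − 1(295.5) − 1(17.66) = 118.8
  C: 0 + 1(295.5) = 295.5
  D: 0 + 2(17.66) = 35.31
  E: 0 + 1(17.66) = 17.66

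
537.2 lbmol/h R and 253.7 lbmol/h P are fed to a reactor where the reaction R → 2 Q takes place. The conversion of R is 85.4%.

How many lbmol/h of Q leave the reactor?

918 lbmol/h

R reacted = 0.854 × 537.2 = 458.8 lbmol/h; ν_R = −1, so ξ = 458.8/1 = 458.8 lbmol/h.
Outlet amounts (n = n₀ + ν ξ):
  R: 537.2 − 1(458.8) = 78.43
  Q: 0 + 2(458.8) = 917.5
  P: 253.7 (inert)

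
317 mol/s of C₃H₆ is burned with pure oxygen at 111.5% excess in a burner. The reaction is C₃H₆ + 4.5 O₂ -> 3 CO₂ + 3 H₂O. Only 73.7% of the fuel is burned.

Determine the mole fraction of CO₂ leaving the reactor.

0.203

Stoichiometric O₂ = 4.5 × 317 = 1426 mol/s; O₂ fed = 1426 × 2.115 = 3017 mol/s.
Fuel reacted = 0.737 × 317 → ξ = 233.6 mol/s.
Outlet (n = n₀ + ν ξ):
  C₃H₆: 317 − 1(233.6) = 83.37
  O₂: 3017 − 4.5(233.6) = 1966
  CO₂: 0 + 3(233.6) = 700.9
  H₂O: 0 + 3(233.6) = 700.9
Total out = 3451 mol/s; y_CO₂ = 700.9 / 3451 = 0.2031.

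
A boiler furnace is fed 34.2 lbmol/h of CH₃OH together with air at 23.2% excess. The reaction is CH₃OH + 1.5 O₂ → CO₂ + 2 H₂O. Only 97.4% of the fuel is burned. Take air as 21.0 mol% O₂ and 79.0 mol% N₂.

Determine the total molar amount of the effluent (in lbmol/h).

Stoichiometric O₂ = 1.5 × 34.2 = 51.3 lbmol/h; O₂ fed = 51.3 × 1.232 = 63.2 lbmol/h.
N₂ fed = 63.2 × 79/21 = 237.8 lbmol/h.
Fuel reacted = 0.974 × 34.2 → ξ = 33.31 lbmol/h.
Outlet (n = n₀ + ν ξ):
  CH₃OH: 34.2 − 1(33.31) = 0.8892
  O₂: 63.2 − 1.5(33.31) = 13.24
  N₂: 237.8 (inert)
  CO₂: 0 + 1(33.31) = 33.31
  H₂O: 0 + 2(33.31) = 66.62
Total out = 0.8892 + 13.24 + 237.8 + 33.31 + 66.62 = 351.8 lbmol/h.

352 lbmol/h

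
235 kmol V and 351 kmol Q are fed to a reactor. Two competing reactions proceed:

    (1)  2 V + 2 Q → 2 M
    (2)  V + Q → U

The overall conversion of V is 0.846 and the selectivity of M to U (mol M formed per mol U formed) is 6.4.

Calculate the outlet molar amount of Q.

Conversion of V: V consumed = 0.846 × 235 = 198.8 kmol = 2ξ₁ + 1ξ₂.
Selectivity: 2ξ₁ / (1ξ₂) = 6.4 → ξ₁ = 3.2 ξ₂.
Substitute: (2·3.2 + 1) ξ₂ = 198.8 → ξ₂ = 26.87 kmol, ξ₁ = 85.97 kmol.
Outlet amounts (n = n₀ + Σ ν·ξ):
  V: 235 − 2(85.97) − 1(26.87) = 36.19
  Q: 351 − 2(85.97) − 1(26.87) = 152.2
  M: 0 + 2(85.97) = 171.9
  U: 0 + 1(26.87) = 26.87

152 kmol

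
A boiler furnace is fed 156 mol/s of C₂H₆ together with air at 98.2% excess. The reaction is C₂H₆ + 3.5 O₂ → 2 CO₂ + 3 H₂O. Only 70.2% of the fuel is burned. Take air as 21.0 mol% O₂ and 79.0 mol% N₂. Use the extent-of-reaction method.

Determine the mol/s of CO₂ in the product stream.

Stoichiometric O₂ = 3.5 × 156 = 546 mol/s; O₂ fed = 546 × 1.982 = 1082 mol/s.
N₂ fed = 1082 × 79/21 = 4071 mol/s.
Fuel reacted = 0.702 × 156 → ξ = 109.5 mol/s.
Outlet (n = n₀ + ν ξ):
  C₂H₆: 156 − 1(109.5) = 46.49
  O₂: 1082 − 3.5(109.5) = 698.9
  N₂: 4071 (inert)
  CO₂: 0 + 2(109.5) = 219
  H₂O: 0 + 3(109.5) = 328.5

219 mol/s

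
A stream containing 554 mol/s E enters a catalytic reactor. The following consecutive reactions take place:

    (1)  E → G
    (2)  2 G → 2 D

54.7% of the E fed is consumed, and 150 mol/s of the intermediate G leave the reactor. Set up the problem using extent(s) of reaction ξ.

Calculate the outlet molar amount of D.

153 mol/s

Conversion of E: E consumed = 1ξ₁ = 0.547 × 554 → ξ₁ = 303 mol/s.
G balance: n_G = 0 + 1ξ₁ − 2ξ₂ = 150 → ξ₂ = (1·303 − 150)/2 = 76.52 mol/s.
Outlet amounts (n = n₀ + Σ ν·ξ):
  E: 554 − 1(303) = 251
  G: 0 + 1(303) − 2(76.52) = 150
  D: 0 + 2(76.52) = 153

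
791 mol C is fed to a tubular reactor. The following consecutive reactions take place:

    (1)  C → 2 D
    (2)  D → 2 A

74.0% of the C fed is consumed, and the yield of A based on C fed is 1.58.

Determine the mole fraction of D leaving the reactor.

0.273

Conversion of C: C consumed = 1ξ₁ = 0.74 × 791 → ξ₁ = 585.3 mol.
Yield of A: 2ξ₂ / 791 = 1.58 → ξ₂ = 624.9 mol.
Outlet amounts (n = n₀ + Σ ν·ξ):
  C: 791 − 1(585.3) = 205.7
  D: 0 + 2(585.3) − 1(624.9) = 545.8
  A: 0 + 2(624.9) = 1250
Total out = 2001 mol; y_D = 545.8 / 2001 = 0.2727.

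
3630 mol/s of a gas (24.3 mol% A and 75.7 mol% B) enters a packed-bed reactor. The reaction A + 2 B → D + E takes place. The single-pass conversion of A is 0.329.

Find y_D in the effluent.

0.0869

A reacted = 0.329 × 882.1 = 290.2 mol/s; ν_A = −1, so ξ = 290.2/1 = 290.2 mol/s.
Outlet amounts (n = n₀ + ν ξ):
  A: 882.1 − 1(290.2) = 591.9
  B: 2748 − 2(290.2) = 2167
  D: 0 + 1(290.2) = 290.2
  E: 0 + 1(290.2) = 290.2
Total out = 3340 mol/s; y_D = 290.2 / 3340 = 0.08689.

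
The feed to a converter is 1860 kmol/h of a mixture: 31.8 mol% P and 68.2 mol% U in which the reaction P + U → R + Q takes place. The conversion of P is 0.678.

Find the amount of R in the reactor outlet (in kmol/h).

P reacted = 0.678 × 591.5 = 401 kmol/h; ν_P = −1, so ξ = 401/1 = 401 kmol/h.
Outlet amounts (n = n₀ + ν ξ):
  P: 591.5 − 1(401) = 190.5
  U: 1269 − 1(401) = 867.5
  R: 0 + 1(401) = 401
  Q: 0 + 1(401) = 401

401 kmol/h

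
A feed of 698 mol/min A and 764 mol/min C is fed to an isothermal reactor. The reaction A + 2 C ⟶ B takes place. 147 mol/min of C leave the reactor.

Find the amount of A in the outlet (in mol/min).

For C: n = n₀ − 2ξ → 147 = 764 − 2ξ, giving ξ = 308.5 mol/min.
Outlet amounts (n = n₀ + ν ξ):
  A: 698 − 1(308.5) = 389.5
  C: 764 − 2(308.5) = 147
  B: 0 + 1(308.5) = 308.5

390 mol/min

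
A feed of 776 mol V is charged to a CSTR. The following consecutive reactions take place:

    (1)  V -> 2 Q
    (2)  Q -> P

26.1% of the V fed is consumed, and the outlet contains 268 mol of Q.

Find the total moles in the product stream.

979 mol

Conversion of V: V consumed = 1ξ₁ = 0.261 × 776 → ξ₁ = 202.5 mol.
Q balance: n_Q = 0 + 2ξ₁ − 1ξ₂ = 268 → ξ₂ = (2·202.5 − 268)/1 = 137.1 mol.
Outlet amounts (n = n₀ + Σ ν·ξ):
  V: 776 − 1(202.5) = 573.5
  Q: 0 + 2(202.5) − 1(137.1) = 268
  P: 0 + 1(137.1) = 137.1
Total out = 573.5 + 268 + 137.1 = 978.5 mol.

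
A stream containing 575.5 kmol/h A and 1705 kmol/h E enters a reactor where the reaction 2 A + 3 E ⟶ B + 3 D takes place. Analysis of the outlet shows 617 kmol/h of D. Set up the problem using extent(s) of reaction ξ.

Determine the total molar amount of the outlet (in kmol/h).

2070 kmol/h

For D: n = n₀ + 3ξ → 617 = 0 + 3ξ, giving ξ = 205.7 kmol/h.
Outlet amounts (n = n₀ + ν ξ):
  A: 575.5 − 2(205.7) = 164.2
  E: 1705 − 3(205.7) = 1088
  B: 0 + 1(205.7) = 205.7
  D: 0 + 3(205.7) = 617
Total out = 164.2 + 1088 + 205.7 + 617 = 2075 kmol/h.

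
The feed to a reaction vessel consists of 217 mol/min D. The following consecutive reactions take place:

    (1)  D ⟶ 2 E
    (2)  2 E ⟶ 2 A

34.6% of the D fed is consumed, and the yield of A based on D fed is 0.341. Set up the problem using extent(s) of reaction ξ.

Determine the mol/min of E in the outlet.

Conversion of D: D consumed = 1ξ₁ = 0.346 × 217 → ξ₁ = 75.08 mol/min.
Yield of A: 2ξ₂ / 217 = 0.341 → ξ₂ = 37 mol/min.
Outlet amounts (n = n₀ + Σ ν·ξ):
  D: 217 − 1(75.08) = 141.9
  E: 0 + 2(75.08) − 2(37) = 76.17
  A: 0 + 2(37) = 74

76.2 mol/min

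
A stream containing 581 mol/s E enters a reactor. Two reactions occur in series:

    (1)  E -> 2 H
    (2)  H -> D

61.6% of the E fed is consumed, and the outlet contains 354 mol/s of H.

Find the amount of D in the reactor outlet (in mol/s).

362 mol/s

Conversion of E: E consumed = 1ξ₁ = 0.616 × 581 → ξ₁ = 357.9 mol/s.
H balance: n_H = 0 + 2ξ₁ − 1ξ₂ = 354 → ξ₂ = (2·357.9 − 354)/1 = 361.8 mol/s.
Outlet amounts (n = n₀ + Σ ν·ξ):
  E: 581 − 1(357.9) = 223.1
  H: 0 + 2(357.9) − 1(361.8) = 354
  D: 0 + 1(361.8) = 361.8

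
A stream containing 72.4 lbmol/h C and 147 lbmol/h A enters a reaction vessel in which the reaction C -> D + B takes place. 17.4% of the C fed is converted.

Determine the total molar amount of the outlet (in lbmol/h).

232 lbmol/h

C reacted = 0.174 × 72.4 = 12.6 lbmol/h; ν_C = −1, so ξ = 12.6/1 = 12.6 lbmol/h.
Outlet amounts (n = n₀ + ν ξ):
  C: 72.4 − 1(12.6) = 59.8
  D: 0 + 1(12.6) = 12.6
  B: 0 + 1(12.6) = 12.6
  A: 147 (inert)
Total out = 59.8 + 12.6 + 12.6 + 147 = 232 lbmol/h.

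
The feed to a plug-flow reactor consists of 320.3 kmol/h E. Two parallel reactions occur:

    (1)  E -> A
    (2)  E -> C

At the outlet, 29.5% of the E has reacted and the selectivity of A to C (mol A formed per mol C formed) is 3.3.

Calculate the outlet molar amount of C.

Conversion of E: E consumed = 0.295 × 320.3 = 94.49 kmol/h = 1ξ₁ + 1ξ₂.
Selectivity: 1ξ₁ / (1ξ₂) = 3.3 → ξ₁ = 3.3 ξ₂.
Substitute: (1·3.3 + 1) ξ₂ = 94.49 → ξ₂ = 21.97 kmol/h, ξ₁ = 72.51 kmol/h.
Outlet amounts (n = n₀ + Σ ν·ξ):
  E: 320.3 − 1(72.51) − 1(21.97) = 225.8
  A: 0 + 1(72.51) = 72.51
  C: 0 + 1(21.97) = 21.97

22 kmol/h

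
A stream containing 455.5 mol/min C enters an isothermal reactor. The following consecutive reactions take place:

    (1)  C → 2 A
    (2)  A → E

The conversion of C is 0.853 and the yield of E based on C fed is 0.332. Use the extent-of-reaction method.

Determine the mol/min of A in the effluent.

Conversion of C: C consumed = 1ξ₁ = 0.853 × 455.5 → ξ₁ = 388.5 mol/min.
Yield of E: 1ξ₂ / 455.5 = 0.332 → ξ₂ = 151.2 mol/min.
Outlet amounts (n = n₀ + Σ ν·ξ):
  C: 455.5 − 1(388.5) = 66.96
  A: 0 + 2(388.5) − 1(151.2) = 625.9
  E: 0 + 1(151.2) = 151.2

626 mol/min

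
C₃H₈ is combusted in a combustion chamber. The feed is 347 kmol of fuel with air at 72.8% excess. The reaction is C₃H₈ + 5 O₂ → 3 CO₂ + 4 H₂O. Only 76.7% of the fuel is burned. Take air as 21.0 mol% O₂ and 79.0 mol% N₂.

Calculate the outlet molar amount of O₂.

Stoichiometric O₂ = 5 × 347 = 1735 kmol; O₂ fed = 1735 × 1.728 = 2998 kmol.
N₂ fed = 2998 × 79/21 = 11280 kmol.
Fuel reacted = 0.767 × 347 → ξ = 266.1 kmol.
Outlet (n = n₀ + ν ξ):
  C₃H₈: 347 − 1(266.1) = 80.85
  O₂: 2998 − 5(266.1) = 1667
  N₂: 11280 (inert)
  CO₂: 0 + 3(266.1) = 798.4
  H₂O: 0 + 4(266.1) = 1065

1670 kmol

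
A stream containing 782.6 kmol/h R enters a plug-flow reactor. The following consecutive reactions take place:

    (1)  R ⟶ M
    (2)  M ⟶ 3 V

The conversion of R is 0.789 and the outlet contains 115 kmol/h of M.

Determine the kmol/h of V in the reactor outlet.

Conversion of R: R consumed = 1ξ₁ = 0.789 × 782.6 → ξ₁ = 617.5 kmol/h.
M balance: n_M = 0 + 1ξ₁ − 1ξ₂ = 115 → ξ₂ = (1·617.5 − 115)/1 = 502.5 kmol/h.
Outlet amounts (n = n₀ + Σ ν·ξ):
  R: 782.6 − 1(617.5) = 165.1
  M: 0 + 1(617.5) − 1(502.5) = 115
  V: 0 + 3(502.5) = 1507

1510 kmol/h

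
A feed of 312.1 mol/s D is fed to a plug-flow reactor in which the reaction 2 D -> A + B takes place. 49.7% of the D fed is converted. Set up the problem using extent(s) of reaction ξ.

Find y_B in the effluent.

D reacted = 0.497 × 312.1 = 155.1 mol/s; ν_D = −2, so ξ = 155.1/2 = 77.56 mol/s.
Outlet amounts (n = n₀ + ν ξ):
  D: 312.1 − 2(77.56) = 157
  A: 0 + 1(77.56) = 77.56
  B: 0 + 1(77.56) = 77.56
Total out = 312.1 mol/s; y_B = 77.56 / 312.1 = 0.2485.

0.249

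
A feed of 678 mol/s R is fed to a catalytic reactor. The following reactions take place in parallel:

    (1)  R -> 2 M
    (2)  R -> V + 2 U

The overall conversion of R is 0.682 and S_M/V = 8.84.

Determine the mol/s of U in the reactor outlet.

171 mol/s

Conversion of R: R consumed = 0.682 × 678 = 462.4 mol/s = 1ξ₁ + 1ξ₂.
Selectivity: 2ξ₁ / (1ξ₂) = 8.84 → ξ₁ = 4.42 ξ₂.
Substitute: (1·4.42 + 1) ξ₂ = 462.4 → ξ₂ = 85.31 mol/s, ξ₁ = 377.1 mol/s.
Outlet amounts (n = n₀ + Σ ν·ξ):
  R: 678 − 1(377.1) − 1(85.31) = 215.6
  M: 0 + 2(377.1) = 754.2
  V: 0 + 1(85.31) = 85.31
  U: 0 + 2(85.31) = 170.6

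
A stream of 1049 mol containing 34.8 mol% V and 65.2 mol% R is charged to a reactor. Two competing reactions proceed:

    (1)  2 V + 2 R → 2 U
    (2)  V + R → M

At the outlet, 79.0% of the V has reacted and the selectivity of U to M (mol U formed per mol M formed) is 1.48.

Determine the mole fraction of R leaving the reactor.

Conversion of V: V consumed = 0.79 × 365.1 = 288.4 mol = 2ξ₁ + 1ξ₂.
Selectivity: 2ξ₁ / (1ξ₂) = 1.48 → ξ₁ = 0.74 ξ₂.
Substitute: (2·0.74 + 1) ξ₂ = 288.4 → ξ₂ = 116.3 mol, ξ₁ = 86.05 mol.
Outlet amounts (n = n₀ + Σ ν·ξ):
  V: 365.1 − 2(86.05) − 1(116.3) = 76.66
  R: 683.9 − 2(86.05) − 1(116.3) = 395.6
  U: 0 + 2(86.05) = 172.1
  M: 0 + 1(116.3) = 116.3
Total out = 760.6 mol; y_R = 395.6 / 760.6 = 0.5201.

0.52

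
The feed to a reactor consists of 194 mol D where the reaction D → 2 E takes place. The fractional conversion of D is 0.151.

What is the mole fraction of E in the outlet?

0.262

D reacted = 0.151 × 194 = 29.29 mol; ν_D = −1, so ξ = 29.29/1 = 29.29 mol.
Outlet amounts (n = n₀ + ν ξ):
  D: 194 − 1(29.29) = 164.7
  E: 0 + 2(29.29) = 58.59
Total out = 223.3 mol; y_E = 58.59 / 223.3 = 0.2624.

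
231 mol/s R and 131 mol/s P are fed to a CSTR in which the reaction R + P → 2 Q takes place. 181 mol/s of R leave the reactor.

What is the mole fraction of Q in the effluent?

0.276

For R: n = n₀ − 1ξ → 181 = 231 − 1ξ, giving ξ = 50 mol/s.
Outlet amounts (n = n₀ + ν ξ):
  R: 231 − 1(50) = 181
  P: 131 − 1(50) = 81
  Q: 0 + 2(50) = 100
Total out = 362 mol/s; y_Q = 100 / 362 = 0.2762.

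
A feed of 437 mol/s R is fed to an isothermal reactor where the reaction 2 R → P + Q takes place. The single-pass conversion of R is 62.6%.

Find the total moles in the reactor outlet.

R reacted = 0.626 × 437 = 273.6 mol/s; ν_R = −2, so ξ = 273.6/2 = 136.8 mol/s.
Outlet amounts (n = n₀ + ν ξ):
  R: 437 − 2(136.8) = 163.4
  P: 0 + 1(136.8) = 136.8
  Q: 0 + 1(136.8) = 136.8
Total out = 163.4 + 136.8 + 136.8 = 437 mol/s.

437 mol/s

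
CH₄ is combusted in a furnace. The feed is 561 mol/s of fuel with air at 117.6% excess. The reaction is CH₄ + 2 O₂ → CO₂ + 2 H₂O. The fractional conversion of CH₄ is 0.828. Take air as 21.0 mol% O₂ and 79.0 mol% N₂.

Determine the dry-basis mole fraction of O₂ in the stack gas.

Stoichiometric O₂ = 2 × 561 = 1122 mol/s; O₂ fed = 1122 × 2.176 = 2441 mol/s.
N₂ fed = 2441 × 79/21 = 9185 mol/s.
Fuel reacted = 0.828 × 561 → ξ = 464.5 mol/s.
Outlet (n = n₀ + ν ξ):
  CH₄: 561 − 1(464.5) = 96.49
  O₂: 2441 − 2(464.5) = 1512
  N₂: 9185 (inert)
  CO₂: 0 + 1(464.5) = 464.5
  H₂O: 0 + 2(464.5) = 929
Dry total = 11260 mol/s; y_O₂ (dry) = 1512 / 11260 = 0.1343.

0.134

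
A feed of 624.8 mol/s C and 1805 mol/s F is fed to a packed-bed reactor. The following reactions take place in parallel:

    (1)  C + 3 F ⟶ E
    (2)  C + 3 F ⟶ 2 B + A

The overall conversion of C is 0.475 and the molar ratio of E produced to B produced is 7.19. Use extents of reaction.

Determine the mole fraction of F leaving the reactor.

Conversion of C: C consumed = 0.475 × 624.8 = 296.8 mol/s = 1ξ₁ + 1ξ₂.
Selectivity: 1ξ₁ / (2ξ₂) = 7.19 → ξ₁ = 14.38 ξ₂.
Substitute: (1·14.38 + 1) ξ₂ = 296.8 → ξ₂ = 19.3 mol/s, ξ₁ = 277.5 mol/s.
Outlet amounts (n = n₀ + Σ ν·ξ):
  C: 624.8 − 1(277.5) − 1(19.3) = 328
  F: 1805 − 3(277.5) − 3(19.3) = 914.7
  E: 0 + 1(277.5) = 277.5
  B: 0 + 2(19.3) = 38.59
  A: 0 + 1(19.3) = 19.3
Total out = 1578 mol/s; y_F = 914.7 / 1578 = 0.5796.

0.58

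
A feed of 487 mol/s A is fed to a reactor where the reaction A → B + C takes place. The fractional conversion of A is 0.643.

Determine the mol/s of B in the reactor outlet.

313 mol/s

A reacted = 0.643 × 487 = 313.1 mol/s; ν_A = −1, so ξ = 313.1/1 = 313.1 mol/s.
Outlet amounts (n = n₀ + ν ξ):
  A: 487 − 1(313.1) = 173.9
  B: 0 + 1(313.1) = 313.1
  C: 0 + 1(313.1) = 313.1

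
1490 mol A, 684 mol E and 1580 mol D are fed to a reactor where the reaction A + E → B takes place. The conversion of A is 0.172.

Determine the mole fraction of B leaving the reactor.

0.0733

A reacted = 0.172 × 1490 = 256.3 mol; ν_A = −1, so ξ = 256.3/1 = 256.3 mol.
Outlet amounts (n = n₀ + ν ξ):
  A: 1490 − 1(256.3) = 1234
  E: 684 − 1(256.3) = 427.7
  B: 0 + 1(256.3) = 256.3
  D: 1580 (inert)
Total out = 3498 mol; y_B = 256.3 / 3498 = 0.07327.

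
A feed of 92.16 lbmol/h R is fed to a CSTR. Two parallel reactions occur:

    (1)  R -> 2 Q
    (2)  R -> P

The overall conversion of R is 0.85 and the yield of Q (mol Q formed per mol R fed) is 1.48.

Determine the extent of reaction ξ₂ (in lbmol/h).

Yield of Q: 2ξ₁ / 92.16 = 1.48 → ξ₁ = 68.2 lbmol/h.
Conversion of R: 1ξ₁ + 1ξ₂ = 0.85 × 92.16 = 78.34 → ξ₂ = 10.14 lbmol/h.
Outlet amounts (n = n₀ + Σ ν·ξ):
  R: 92.16 − 1(68.2) − 1(10.14) = 13.82
  Q: 0 + 2(68.2) = 136.4
  P: 0 + 1(10.14) = 10.14

ξ₂ = 10.1 lbmol/h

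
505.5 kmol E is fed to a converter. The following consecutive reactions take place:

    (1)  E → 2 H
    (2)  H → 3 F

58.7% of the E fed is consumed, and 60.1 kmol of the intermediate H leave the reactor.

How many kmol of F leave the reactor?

1600 kmol

Conversion of E: E consumed = 1ξ₁ = 0.587 × 505.5 → ξ₁ = 296.7 kmol.
H balance: n_H = 0 + 2ξ₁ − 1ξ₂ = 60.1 → ξ₂ = (2·296.7 − 60.1)/1 = 533.4 kmol.
Outlet amounts (n = n₀ + Σ ν·ξ):
  E: 505.5 − 1(296.7) = 208.8
  H: 0 + 2(296.7) − 1(533.4) = 60.1
  F: 0 + 3(533.4) = 1600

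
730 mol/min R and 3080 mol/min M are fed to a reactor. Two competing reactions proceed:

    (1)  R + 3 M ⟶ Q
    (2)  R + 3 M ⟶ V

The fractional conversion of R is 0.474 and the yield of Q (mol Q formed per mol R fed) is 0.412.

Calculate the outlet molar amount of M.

Yield of Q: 1ξ₁ / 730 = 0.412 → ξ₁ = 300.8 mol/min.
Conversion of R: 1ξ₁ + 1ξ₂ = 0.474 × 730 = 346 → ξ₂ = 45.26 mol/min.
Outlet amounts (n = n₀ + Σ ν·ξ):
  R: 730 − 1(300.8) − 1(45.26) = 384
  M: 3080 − 3(300.8) − 3(45.26) = 2042
  Q: 0 + 1(300.8) = 300.8
  V: 0 + 1(45.26) = 45.26

2040 mol/min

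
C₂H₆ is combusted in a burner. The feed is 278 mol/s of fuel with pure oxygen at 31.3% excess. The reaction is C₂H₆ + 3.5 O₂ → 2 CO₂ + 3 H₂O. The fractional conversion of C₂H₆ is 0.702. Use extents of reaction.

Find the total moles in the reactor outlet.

Stoichiometric O₂ = 3.5 × 278 = 973 mol/s; O₂ fed = 973 × 1.313 = 1278 mol/s.
Fuel reacted = 0.702 × 278 → ξ = 195.2 mol/s.
Outlet (n = n₀ + ν ξ):
  C₂H₆: 278 − 1(195.2) = 82.84
  O₂: 1278 − 3.5(195.2) = 594.5
  CO₂: 0 + 2(195.2) = 390.3
  H₂O: 0 + 3(195.2) = 585.5
Total out = 82.84 + 594.5 + 390.3 + 585.5 = 1653 mol/s.

1650 mol/s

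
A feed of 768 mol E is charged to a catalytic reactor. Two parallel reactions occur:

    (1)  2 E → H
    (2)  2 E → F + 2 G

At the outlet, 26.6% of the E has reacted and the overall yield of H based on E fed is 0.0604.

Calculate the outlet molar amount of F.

Yield of H: 1ξ₁ / 768 = 0.0604 → ξ₁ = 46.39 mol.
Conversion of E: 2ξ₁ + 2ξ₂ = 0.266 × 768 = 204.3 → ξ₂ = 55.76 mol.
Outlet amounts (n = n₀ + Σ ν·ξ):
  E: 768 − 2(46.39) − 2(55.76) = 563.7
  H: 0 + 1(46.39) = 46.39
  F: 0 + 1(55.76) = 55.76
  G: 0 + 2(55.76) = 111.5

55.8 mol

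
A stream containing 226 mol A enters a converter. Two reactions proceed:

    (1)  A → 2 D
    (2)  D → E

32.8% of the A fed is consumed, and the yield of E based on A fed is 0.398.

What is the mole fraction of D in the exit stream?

0.194

Conversion of A: A consumed = 1ξ₁ = 0.328 × 226 → ξ₁ = 74.13 mol.
Yield of E: 1ξ₂ / 226 = 0.398 → ξ₂ = 89.95 mol.
Outlet amounts (n = n₀ + Σ ν·ξ):
  A: 226 − 1(74.13) = 151.9
  D: 0 + 2(74.13) − 1(89.95) = 58.31
  E: 0 + 1(89.95) = 89.95
Total out = 300.1 mol; y_D = 58.31 / 300.1 = 0.1943.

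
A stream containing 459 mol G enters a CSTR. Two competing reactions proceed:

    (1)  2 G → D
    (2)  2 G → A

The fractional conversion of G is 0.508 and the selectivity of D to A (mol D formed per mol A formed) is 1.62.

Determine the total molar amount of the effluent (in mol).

Conversion of G: G consumed = 0.508 × 459 = 233.2 mol = 2ξ₁ + 2ξ₂.
Selectivity: 1ξ₁ / (1ξ₂) = 1.62 → ξ₁ = 1.62 ξ₂.
Substitute: (2·1.62 + 2) ξ₂ = 233.2 → ξ₂ = 44.5 mol, ξ₁ = 72.09 mol.
Outlet amounts (n = n₀ + Σ ν·ξ):
  G: 459 − 2(72.09) − 2(44.5) = 225.8
  D: 0 + 1(72.09) = 72.09
  A: 0 + 1(44.5) = 44.5
Total out = 225.8 + 72.09 + 44.5 = 342.4 mol.

342 mol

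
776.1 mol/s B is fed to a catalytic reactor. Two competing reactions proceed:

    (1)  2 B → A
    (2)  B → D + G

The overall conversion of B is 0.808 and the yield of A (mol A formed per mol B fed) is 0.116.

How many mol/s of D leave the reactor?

447 mol/s

Yield of A: 1ξ₁ / 776.1 = 0.116 → ξ₁ = 90.03 mol/s.
Conversion of B: 2ξ₁ + 1ξ₂ = 0.808 × 776.1 = 627.1 → ξ₂ = 447 mol/s.
Outlet amounts (n = n₀ + Σ ν·ξ):
  B: 776.1 − 2(90.03) − 1(447) = 149
  A: 0 + 1(90.03) = 90.03
  D: 0 + 1(447) = 447
  G: 0 + 1(447) = 447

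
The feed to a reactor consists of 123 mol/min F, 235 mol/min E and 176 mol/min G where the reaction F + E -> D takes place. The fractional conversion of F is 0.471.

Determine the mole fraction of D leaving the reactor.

0.122

F reacted = 0.471 × 123 = 57.93 mol/min; ν_F = −1, so ξ = 57.93/1 = 57.93 mol/min.
Outlet amounts (n = n₀ + ν ξ):
  F: 123 − 1(57.93) = 65.07
  E: 235 − 1(57.93) = 177.1
  D: 0 + 1(57.93) = 57.93
  G: 176 (inert)
Total out = 476.1 mol/min; y_D = 57.93 / 476.1 = 0.1217.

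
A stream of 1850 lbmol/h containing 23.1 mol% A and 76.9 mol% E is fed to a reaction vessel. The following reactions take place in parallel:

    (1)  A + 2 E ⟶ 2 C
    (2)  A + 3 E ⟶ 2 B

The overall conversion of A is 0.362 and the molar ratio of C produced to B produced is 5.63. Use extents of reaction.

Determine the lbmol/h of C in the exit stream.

263 lbmol/h

Conversion of A: A consumed = 0.362 × 427.4 = 154.7 lbmol/h = 1ξ₁ + 1ξ₂.
Selectivity: 2ξ₁ / (2ξ₂) = 5.63 → ξ₁ = 5.63 ξ₂.
Substitute: (1·5.63 + 1) ξ₂ = 154.7 → ξ₂ = 23.33 lbmol/h, ξ₁ = 131.4 lbmol/h.
Outlet amounts (n = n₀ + Σ ν·ξ):
  A: 427.4 − 1(131.4) − 1(23.33) = 272.6
  E: 1423 − 2(131.4) − 3(23.33) = 1090
  C: 0 + 2(131.4) = 262.7
  B: 0 + 2(23.33) = 46.67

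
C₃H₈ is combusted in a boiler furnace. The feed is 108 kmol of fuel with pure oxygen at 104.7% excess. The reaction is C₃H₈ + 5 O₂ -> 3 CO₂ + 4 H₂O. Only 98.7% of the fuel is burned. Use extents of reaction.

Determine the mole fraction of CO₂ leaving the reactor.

0.242

Stoichiometric O₂ = 5 × 108 = 540 kmol; O₂ fed = 540 × 2.047 = 1105 kmol.
Fuel reacted = 0.987 × 108 → ξ = 106.6 kmol.
Outlet (n = n₀ + ν ξ):
  C₃H₈: 108 − 1(106.6) = 1.404
  O₂: 1105 − 5(106.6) = 572.4
  CO₂: 0 + 3(106.6) = 319.8
  H₂O: 0 + 4(106.6) = 426.4
Total out = 1320 kmol; y_CO₂ = 319.8 / 1320 = 0.2423.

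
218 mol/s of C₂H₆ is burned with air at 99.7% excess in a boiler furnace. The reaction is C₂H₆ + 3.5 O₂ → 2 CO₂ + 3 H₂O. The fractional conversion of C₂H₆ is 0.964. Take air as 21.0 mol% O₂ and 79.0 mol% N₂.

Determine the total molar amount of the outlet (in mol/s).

7580 mol/s

Stoichiometric O₂ = 3.5 × 218 = 763 mol/s; O₂ fed = 763 × 1.997 = 1524 mol/s.
N₂ fed = 1524 × 79/21 = 5732 mol/s.
Fuel reacted = 0.964 × 218 → ξ = 210.2 mol/s.
Outlet (n = n₀ + ν ξ):
  C₂H₆: 218 − 1(210.2) = 7.848
  O₂: 1524 − 3.5(210.2) = 788.2
  N₂: 5732 (inert)
  CO₂: 0 + 2(210.2) = 420.3
  H₂O: 0 + 3(210.2) = 630.5
Total out = 7.848 + 788.2 + 5732 + 420.3 + 630.5 = 7579 mol/s.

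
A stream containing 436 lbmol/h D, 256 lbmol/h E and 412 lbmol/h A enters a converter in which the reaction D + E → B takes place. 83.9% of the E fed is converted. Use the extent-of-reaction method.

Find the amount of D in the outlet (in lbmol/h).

E reacted = 0.839 × 256 = 214.8 lbmol/h; ν_E = −1, so ξ = 214.8/1 = 214.8 lbmol/h.
Outlet amounts (n = n₀ + ν ξ):
  D: 436 − 1(214.8) = 221.2
  E: 256 − 1(214.8) = 41.22
  B: 0 + 1(214.8) = 214.8
  A: 412 (inert)

221 lbmol/h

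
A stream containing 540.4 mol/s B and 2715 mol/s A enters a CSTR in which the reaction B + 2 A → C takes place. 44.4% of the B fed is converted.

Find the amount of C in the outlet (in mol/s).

240 mol/s

B reacted = 0.444 × 540.4 = 239.9 mol/s; ν_B = −1, so ξ = 239.9/1 = 239.9 mol/s.
Outlet amounts (n = n₀ + ν ξ):
  B: 540.4 − 1(239.9) = 300.5
  A: 2715 − 2(239.9) = 2235
  C: 0 + 1(239.9) = 239.9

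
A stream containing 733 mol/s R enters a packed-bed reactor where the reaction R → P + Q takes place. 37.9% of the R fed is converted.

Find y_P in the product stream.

R reacted = 0.379 × 733 = 277.8 mol/s; ν_R = −1, so ξ = 277.8/1 = 277.8 mol/s.
Outlet amounts (n = n₀ + ν ξ):
  R: 733 − 1(277.8) = 455.2
  P: 0 + 1(277.8) = 277.8
  Q: 0 + 1(277.8) = 277.8
Total out = 1011 mol/s; y_P = 277.8 / 1011 = 0.2748.

0.275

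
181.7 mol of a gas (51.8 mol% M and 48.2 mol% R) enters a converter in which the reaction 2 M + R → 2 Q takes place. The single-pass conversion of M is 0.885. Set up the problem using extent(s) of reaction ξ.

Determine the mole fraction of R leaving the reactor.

0.328

M reacted = 0.885 × 94.12 = 83.3 mol; ν_M = −2, so ξ = 83.3/2 = 41.65 mol.
Outlet amounts (n = n₀ + ν ξ):
  M: 94.12 − 2(41.65) = 10.82
  R: 87.58 − 1(41.65) = 45.93
  Q: 0 + 2(41.65) = 83.3
Total out = 140.1 mol; y_R = 45.93 / 140.1 = 0.328.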